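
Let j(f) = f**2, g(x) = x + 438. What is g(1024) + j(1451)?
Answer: 2106863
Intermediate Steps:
g(x) = 438 + x
g(1024) + j(1451) = (438 + 1024) + 1451**2 = 1462 + 2105401 = 2106863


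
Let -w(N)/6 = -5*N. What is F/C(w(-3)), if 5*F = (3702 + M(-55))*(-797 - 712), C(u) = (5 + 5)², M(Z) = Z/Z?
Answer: -5587827/500 ≈ -11176.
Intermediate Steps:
M(Z) = 1
w(N) = 30*N (w(N) = -(-30)*N = 30*N)
C(u) = 100 (C(u) = 10² = 100)
F = -5587827/5 (F = ((3702 + 1)*(-797 - 712))/5 = (3703*(-1509))/5 = (⅕)*(-5587827) = -5587827/5 ≈ -1.1176e+6)
F/C(w(-3)) = -5587827/5/100 = -5587827/5*1/100 = -5587827/500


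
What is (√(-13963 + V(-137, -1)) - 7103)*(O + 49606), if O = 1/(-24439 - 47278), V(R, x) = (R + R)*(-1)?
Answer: -25269586637603/71717 + 416238439617*I/71717 ≈ -3.5235e+8 + 5.8039e+6*I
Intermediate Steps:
V(R, x) = -2*R (V(R, x) = (2*R)*(-1) = -2*R)
O = -1/71717 (O = 1/(-71717) = -1/71717 ≈ -1.3944e-5)
(√(-13963 + V(-137, -1)) - 7103)*(O + 49606) = (√(-13963 - 2*(-137)) - 7103)*(-1/71717 + 49606) = (√(-13963 + 274) - 7103)*(3557593501/71717) = (√(-13689) - 7103)*(3557593501/71717) = (117*I - 7103)*(3557593501/71717) = (-7103 + 117*I)*(3557593501/71717) = -25269586637603/71717 + 416238439617*I/71717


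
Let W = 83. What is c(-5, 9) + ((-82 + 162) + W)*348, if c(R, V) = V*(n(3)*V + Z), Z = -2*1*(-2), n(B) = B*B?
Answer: 57489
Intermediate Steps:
n(B) = B**2
Z = 4 (Z = -2*(-2) = 4)
c(R, V) = V*(4 + 9*V) (c(R, V) = V*(3**2*V + 4) = V*(9*V + 4) = V*(4 + 9*V))
c(-5, 9) + ((-82 + 162) + W)*348 = 9*(4 + 9*9) + ((-82 + 162) + 83)*348 = 9*(4 + 81) + (80 + 83)*348 = 9*85 + 163*348 = 765 + 56724 = 57489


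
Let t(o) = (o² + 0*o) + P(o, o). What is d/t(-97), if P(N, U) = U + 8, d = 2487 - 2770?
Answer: -283/9320 ≈ -0.030365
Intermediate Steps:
d = -283
P(N, U) = 8 + U
t(o) = 8 + o + o² (t(o) = (o² + 0*o) + (8 + o) = (o² + 0) + (8 + o) = o² + (8 + o) = 8 + o + o²)
d/t(-97) = -283/(8 - 97 + (-97)²) = -283/(8 - 97 + 9409) = -283/9320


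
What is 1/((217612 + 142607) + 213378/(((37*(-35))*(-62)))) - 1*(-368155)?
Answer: 5323925697690965/14461098444 ≈ 3.6816e+5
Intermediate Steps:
1/((217612 + 142607) + 213378/(((37*(-35))*(-62)))) - 1*(-368155) = 1/(360219 + 213378/((-1295*(-62)))) + 368155 = 1/(360219 + 213378/80290) + 368155 = 1/(360219 + 213378*(1/80290)) + 368155 = 1/(360219 + 106689/40145) + 368155 = 1/(14461098444/40145) + 368155 = 40145/14461098444 + 368155 = 5323925697690965/14461098444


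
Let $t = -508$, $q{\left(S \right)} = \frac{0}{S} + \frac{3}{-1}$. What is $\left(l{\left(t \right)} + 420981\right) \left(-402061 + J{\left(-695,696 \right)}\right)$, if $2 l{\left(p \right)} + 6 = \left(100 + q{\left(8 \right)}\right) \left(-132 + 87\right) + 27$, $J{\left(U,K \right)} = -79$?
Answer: $-168419851260$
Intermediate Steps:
$q{\left(S \right)} = -3$ ($q{\left(S \right)} = 0 + 3 \left(-1\right) = 0 - 3 = -3$)
$l{\left(p \right)} = -2172$ ($l{\left(p \right)} = -3 + \frac{\left(100 - 3\right) \left(-132 + 87\right) + 27}{2} = -3 + \frac{97 \left(-45\right) + 27}{2} = -3 + \frac{-4365 + 27}{2} = -3 + \frac{1}{2} \left(-4338\right) = -3 - 2169 = -2172$)
$\left(l{\left(t \right)} + 420981\right) \left(-402061 + J{\left(-695,696 \right)}\right) = \left(-2172 + 420981\right) \left(-402061 - 79\right) = 418809 \left(-402140\right) = -168419851260$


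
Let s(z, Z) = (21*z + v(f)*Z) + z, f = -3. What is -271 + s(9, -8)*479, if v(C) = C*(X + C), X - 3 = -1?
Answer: 83075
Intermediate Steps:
X = 2 (X = 3 - 1 = 2)
v(C) = C*(2 + C)
s(z, Z) = 3*Z + 22*z (s(z, Z) = (21*z + (-3*(2 - 3))*Z) + z = (21*z + (-3*(-1))*Z) + z = (21*z + 3*Z) + z = (3*Z + 21*z) + z = 3*Z + 22*z)
-271 + s(9, -8)*479 = -271 + (3*(-8) + 22*9)*479 = -271 + (-24 + 198)*479 = -271 + 174*479 = -271 + 83346 = 83075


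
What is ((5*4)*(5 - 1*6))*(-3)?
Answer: 60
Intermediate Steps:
((5*4)*(5 - 1*6))*(-3) = (20*(5 - 6))*(-3) = (20*(-1))*(-3) = -20*(-3) = 60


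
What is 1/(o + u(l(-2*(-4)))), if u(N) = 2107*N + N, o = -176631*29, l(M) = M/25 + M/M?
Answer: -25/127987911 ≈ -1.9533e-7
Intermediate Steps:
l(M) = 1 + M/25 (l(M) = M*(1/25) + 1 = M/25 + 1 = 1 + M/25)
o = -5122299
u(N) = 2108*N
1/(o + u(l(-2*(-4)))) = 1/(-5122299 + 2108*(1 + (-2*(-4))/25)) = 1/(-5122299 + 2108*(1 + (1/25)*8)) = 1/(-5122299 + 2108*(1 + 8/25)) = 1/(-5122299 + 2108*(33/25)) = 1/(-5122299 + 69564/25) = 1/(-127987911/25) = -25/127987911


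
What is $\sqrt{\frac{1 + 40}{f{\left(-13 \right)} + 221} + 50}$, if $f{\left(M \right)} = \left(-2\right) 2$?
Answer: $\frac{\sqrt{2363347}}{217} \approx 7.0844$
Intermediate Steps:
$f{\left(M \right)} = -4$
$\sqrt{\frac{1 + 40}{f{\left(-13 \right)} + 221} + 50} = \sqrt{\frac{1 + 40}{-4 + 221} + 50} = \sqrt{\frac{41}{217} + 50} = \sqrt{\frac{10891}{217}} = \frac{\sqrt{2363347}}{217}$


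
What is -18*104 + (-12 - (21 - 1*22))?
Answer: -1883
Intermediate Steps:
-18*104 + (-12 - (21 - 1*22)) = -1872 + (-12 - (21 - 22)) = -1872 + (-12 - 1*(-1)) = -1872 + (-12 + 1) = -1872 - 11 = -1883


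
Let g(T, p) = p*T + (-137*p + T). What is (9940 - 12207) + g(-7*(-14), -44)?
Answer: -453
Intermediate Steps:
g(T, p) = T - 137*p + T*p (g(T, p) = T*p + (T - 137*p) = T - 137*p + T*p)
(9940 - 12207) + g(-7*(-14), -44) = (9940 - 12207) + (-7*(-14) - 137*(-44) - 7*(-14)*(-44)) = -2267 + (98 + 6028 + 98*(-44)) = -2267 + (98 + 6028 - 4312) = -2267 + 1814 = -453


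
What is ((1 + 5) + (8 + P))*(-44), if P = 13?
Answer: -1188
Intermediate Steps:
((1 + 5) + (8 + P))*(-44) = ((1 + 5) + (8 + 13))*(-44) = (6 + 21)*(-44) = 27*(-44) = -1188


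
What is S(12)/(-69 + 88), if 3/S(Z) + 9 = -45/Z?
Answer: -4/323 ≈ -0.012384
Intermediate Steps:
S(Z) = 3/(-9 - 45/Z)
S(12)/(-69 + 88) = (-1*12/(15 + 3*12))/(-69 + 88) = -1*12/(15 + 36)/19 = -1*12/51*(1/19) = -1*12*1/51*(1/19) = -4/17*1/19 = -4/323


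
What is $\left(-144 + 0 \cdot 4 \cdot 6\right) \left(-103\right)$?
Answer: $14832$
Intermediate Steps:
$\left(-144 + 0 \cdot 4 \cdot 6\right) \left(-103\right) = \left(-144 + 0 \cdot 6\right) \left(-103\right) = \left(-144 + 0\right) \left(-103\right) = \left(-144\right) \left(-103\right) = 14832$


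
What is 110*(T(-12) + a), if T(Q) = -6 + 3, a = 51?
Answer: 5280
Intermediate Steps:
T(Q) = -3
110*(T(-12) + a) = 110*(-3 + 51) = 110*48 = 5280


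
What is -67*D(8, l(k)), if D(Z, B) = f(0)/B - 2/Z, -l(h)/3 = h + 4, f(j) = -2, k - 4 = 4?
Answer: 469/36 ≈ 13.028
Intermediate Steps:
k = 8 (k = 4 + 4 = 8)
l(h) = -12 - 3*h (l(h) = -3*(h + 4) = -3*(4 + h) = -12 - 3*h)
D(Z, B) = -2/B - 2/Z
-67*D(8, l(k)) = -67*(-2/(-12 - 3*8) - 2/8) = -67*(-2/(-12 - 24) - 2*⅛) = -67*(-2/(-36) - ¼) = -67*(-2*(-1/36) - ¼) = -67*(1/18 - ¼) = -67*(-7/36) = 469/36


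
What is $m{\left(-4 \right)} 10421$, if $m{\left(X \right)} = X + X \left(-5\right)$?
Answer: $166736$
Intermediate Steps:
$m{\left(X \right)} = - 4 X$ ($m{\left(X \right)} = X - 5 X = - 4 X$)
$m{\left(-4 \right)} 10421 = \left(-4\right) \left(-4\right) 10421 = 16 \cdot 10421 = 166736$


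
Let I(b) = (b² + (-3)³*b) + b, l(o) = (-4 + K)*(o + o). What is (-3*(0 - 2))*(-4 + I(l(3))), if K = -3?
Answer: 17112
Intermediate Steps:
l(o) = -14*o (l(o) = (-4 - 3)*(o + o) = -14*o)
I(b) = b² - 26*b (I(b) = (b² - 27*b) + b = b² - 26*b)
(-3*(0 - 2))*(-4 + I(l(3))) = (-3*(0 - 2))*(-4 + (-14*3)*(-26 - 14*3)) = (-3*(-2))*(-4 - 42*(-26 - 42)) = 6*(-4 - 42*(-68)) = 6*(-4 + 2856) = 6*2852 = 17112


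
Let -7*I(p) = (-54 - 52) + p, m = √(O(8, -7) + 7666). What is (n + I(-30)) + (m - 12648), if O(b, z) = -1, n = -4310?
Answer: -118570/7 + √7665 ≈ -16851.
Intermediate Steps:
m = √7665 (m = √(-1 + 7666) = √7665 ≈ 87.550)
I(p) = 106/7 - p/7 (I(p) = -((-54 - 52) + p)/7 = -(-106 + p)/7 = 106/7 - p/7)
(n + I(-30)) + (m - 12648) = (-4310 + (106/7 - ⅐*(-30))) + (√7665 - 12648) = (-4310 + (106/7 + 30/7)) + (-12648 + √7665) = (-4310 + 136/7) + (-12648 + √7665) = -30034/7 + (-12648 + √7665) = -118570/7 + √7665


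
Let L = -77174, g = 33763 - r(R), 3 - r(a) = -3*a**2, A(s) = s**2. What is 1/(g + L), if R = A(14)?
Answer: -1/158662 ≈ -6.3027e-6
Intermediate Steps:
R = 196 (R = 14**2 = 196)
r(a) = 3 + 3*a**2 (r(a) = 3 - (-3)*a**2 = 3 + 3*a**2)
g = -81488 (g = 33763 - (3 + 3*196**2) = 33763 - (3 + 3*38416) = 33763 - (3 + 115248) = 33763 - 1*115251 = 33763 - 115251 = -81488)
1/(g + L) = 1/(-81488 - 77174) = 1/(-158662) = -1/158662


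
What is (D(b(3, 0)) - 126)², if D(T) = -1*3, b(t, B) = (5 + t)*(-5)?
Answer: 16641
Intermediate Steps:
b(t, B) = -25 - 5*t
D(T) = -3
(D(b(3, 0)) - 126)² = (-3 - 126)² = (-129)² = 16641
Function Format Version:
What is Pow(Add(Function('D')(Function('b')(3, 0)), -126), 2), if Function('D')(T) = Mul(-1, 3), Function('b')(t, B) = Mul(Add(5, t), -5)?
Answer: 16641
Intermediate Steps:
Function('b')(t, B) = Add(-25, Mul(-5, t))
Function('D')(T) = -3
Pow(Add(Function('D')(Function('b')(3, 0)), -126), 2) = Pow(Add(-3, -126), 2) = Pow(-129, 2) = 16641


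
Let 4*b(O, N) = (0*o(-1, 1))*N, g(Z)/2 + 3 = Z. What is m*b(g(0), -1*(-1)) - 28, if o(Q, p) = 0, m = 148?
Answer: -28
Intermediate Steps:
g(Z) = -6 + 2*Z
b(O, N) = 0 (b(O, N) = ((0*0)*N)/4 = (0*N)/4 = (1/4)*0 = 0)
m*b(g(0), -1*(-1)) - 28 = 148*0 - 28 = 0 - 28 = -28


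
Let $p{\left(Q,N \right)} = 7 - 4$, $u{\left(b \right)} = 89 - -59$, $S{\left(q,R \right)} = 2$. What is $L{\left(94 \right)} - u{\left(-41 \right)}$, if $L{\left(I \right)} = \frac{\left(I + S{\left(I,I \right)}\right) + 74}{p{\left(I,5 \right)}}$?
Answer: $- \frac{274}{3} \approx -91.333$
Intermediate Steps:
$u{\left(b \right)} = 148$ ($u{\left(b \right)} = 89 + 59 = 148$)
$p{\left(Q,N \right)} = 3$
$L{\left(I \right)} = \frac{76}{3} + \frac{I}{3}$ ($L{\left(I \right)} = \frac{\left(I + 2\right) + 74}{3} = \left(\left(2 + I\right) + 74\right) \frac{1}{3} = \left(76 + I\right) \frac{1}{3} = \frac{76}{3} + \frac{I}{3}$)
$L{\left(94 \right)} - u{\left(-41 \right)} = \left(\frac{76}{3} + \frac{1}{3} \cdot 94\right) - 148 = \left(\frac{76}{3} + \frac{94}{3}\right) - 148 = \frac{170}{3} - 148 = - \frac{274}{3}$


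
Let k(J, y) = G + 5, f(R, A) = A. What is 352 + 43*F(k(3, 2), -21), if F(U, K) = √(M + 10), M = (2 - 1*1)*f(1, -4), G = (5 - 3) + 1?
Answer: 352 + 43*√6 ≈ 457.33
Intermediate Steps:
G = 3 (G = 2 + 1 = 3)
M = -4 (M = (2 - 1*1)*(-4) = (2 - 1)*(-4) = 1*(-4) = -4)
k(J, y) = 8 (k(J, y) = 3 + 5 = 8)
F(U, K) = √6 (F(U, K) = √(-4 + 10) = √6)
352 + 43*F(k(3, 2), -21) = 352 + 43*√6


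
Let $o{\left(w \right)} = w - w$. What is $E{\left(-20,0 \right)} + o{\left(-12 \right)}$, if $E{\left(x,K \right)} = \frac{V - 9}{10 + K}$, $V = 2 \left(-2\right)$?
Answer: $- \frac{13}{10} \approx -1.3$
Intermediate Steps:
$V = -4$
$o{\left(w \right)} = 0$
$E{\left(x,K \right)} = - \frac{13}{10 + K}$ ($E{\left(x,K \right)} = \frac{-4 - 9}{10 + K} = - \frac{13}{10 + K}$)
$E{\left(-20,0 \right)} + o{\left(-12 \right)} = - \frac{13}{10 + 0} + 0 = - \frac{13}{10} + 0 = - \frac{13}{10}$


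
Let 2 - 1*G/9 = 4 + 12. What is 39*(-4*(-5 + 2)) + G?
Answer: 342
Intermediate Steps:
G = -126 (G = 18 - 9*(4 + 12) = 18 - 9*16 = 18 - 144 = -126)
39*(-4*(-5 + 2)) + G = 39*(-4*(-5 + 2)) - 126 = 39*(-4*(-3)) - 126 = 39*12 - 126 = 468 - 126 = 342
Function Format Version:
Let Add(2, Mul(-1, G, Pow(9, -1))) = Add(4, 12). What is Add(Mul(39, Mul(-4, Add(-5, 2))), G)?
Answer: 342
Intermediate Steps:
G = -126 (G = Add(18, Mul(-9, Add(4, 12))) = Add(18, Mul(-9, 16)) = Add(18, -144) = -126)
Add(Mul(39, Mul(-4, Add(-5, 2))), G) = Add(Mul(39, Mul(-4, Add(-5, 2))), -126) = Add(Mul(39, Mul(-4, -3)), -126) = Add(Mul(39, 12), -126) = Add(468, -126) = 342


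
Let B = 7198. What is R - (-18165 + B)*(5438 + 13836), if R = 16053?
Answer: 211394011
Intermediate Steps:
R - (-18165 + B)*(5438 + 13836) = 16053 - (-18165 + 7198)*(5438 + 13836) = 16053 - (-10967)*19274 = 16053 - 1*(-211377958) = 16053 + 211377958 = 211394011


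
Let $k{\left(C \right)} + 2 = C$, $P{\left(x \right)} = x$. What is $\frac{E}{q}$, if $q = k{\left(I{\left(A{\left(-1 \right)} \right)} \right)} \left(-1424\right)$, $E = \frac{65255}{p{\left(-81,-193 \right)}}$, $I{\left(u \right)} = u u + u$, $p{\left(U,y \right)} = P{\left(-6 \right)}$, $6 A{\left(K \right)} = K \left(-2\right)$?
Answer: $- \frac{195765}{39872} \approx -4.9098$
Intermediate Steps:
$A{\left(K \right)} = - \frac{K}{3}$ ($A{\left(K \right)} = \frac{K \left(-2\right)}{6} = \frac{\left(-2\right) K}{6} = - \frac{K}{3}$)
$p{\left(U,y \right)} = -6$
$I{\left(u \right)} = u + u^{2}$ ($I{\left(u \right)} = u^{2} + u = u + u^{2}$)
$k{\left(C \right)} = -2 + C$
$E = - \frac{65255}{6}$ ($E = \frac{65255}{-6} = 65255 \left(- \frac{1}{6}\right) = - \frac{65255}{6} \approx -10876.0$)
$q = \frac{19936}{9}$ ($q = \left(-2 + \left(- \frac{1}{3}\right) \left(-1\right) \left(1 - - \frac{1}{3}\right)\right) \left(-1424\right) = \left(-2 + \frac{1 + \frac{1}{3}}{3}\right) \left(-1424\right) = \left(-2 + \frac{1}{3} \cdot \frac{4}{3}\right) \left(-1424\right) = \left(-2 + \frac{4}{9}\right) \left(-1424\right) = \left(- \frac{14}{9}\right) \left(-1424\right) = \frac{19936}{9} \approx 2215.1$)
$\frac{E}{q} = - \frac{65255}{6 \cdot \frac{19936}{9}} = \left(- \frac{65255}{6}\right) \frac{9}{19936} = - \frac{195765}{39872}$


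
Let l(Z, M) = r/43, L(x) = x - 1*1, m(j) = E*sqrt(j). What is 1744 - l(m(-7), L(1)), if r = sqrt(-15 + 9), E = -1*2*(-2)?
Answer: 1744 - I*sqrt(6)/43 ≈ 1744.0 - 0.056965*I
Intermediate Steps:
E = 4 (E = -2*(-2) = 4)
r = I*sqrt(6) (r = sqrt(-6) = I*sqrt(6) ≈ 2.4495*I)
m(j) = 4*sqrt(j)
L(x) = -1 + x (L(x) = x - 1 = -1 + x)
l(Z, M) = I*sqrt(6)/43 (l(Z, M) = (I*sqrt(6))/43 = (I*sqrt(6))*(1/43) = I*sqrt(6)/43)
1744 - l(m(-7), L(1)) = 1744 - I*sqrt(6)/43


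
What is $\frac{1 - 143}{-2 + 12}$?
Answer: $- \frac{71}{5} \approx -14.2$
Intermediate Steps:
$\frac{1 - 143}{-2 + 12} = \frac{1}{10} \left(-142\right) = - \frac{71}{5}$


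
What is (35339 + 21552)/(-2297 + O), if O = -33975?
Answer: -56891/36272 ≈ -1.5685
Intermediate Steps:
(35339 + 21552)/(-2297 + O) = (35339 + 21552)/(-2297 - 33975) = 56891/(-36272) = 56891*(-1/36272) = -56891/36272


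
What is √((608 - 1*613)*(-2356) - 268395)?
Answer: I*√256615 ≈ 506.57*I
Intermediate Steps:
√((608 - 1*613)*(-2356) - 268395) = √((608 - 613)*(-2356) - 268395) = √(-5*(-2356) - 268395) = √(11780 - 268395) = √(-256615) = I*√256615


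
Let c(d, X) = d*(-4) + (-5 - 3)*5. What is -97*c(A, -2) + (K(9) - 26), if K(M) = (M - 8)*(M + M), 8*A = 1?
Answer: 7841/2 ≈ 3920.5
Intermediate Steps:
A = 1/8 (A = (1/8)*1 = 1/8 ≈ 0.12500)
K(M) = 2*M*(-8 + M) (K(M) = (-8 + M)*(2*M) = 2*M*(-8 + M))
c(d, X) = -40 - 4*d (c(d, X) = -4*d - 8*5 = -4*d - 40 = -40 - 4*d)
-97*c(A, -2) + (K(9) - 26) = -97*(-40 - 4*1/8) + (2*9*(-8 + 9) - 26) = -97*(-40 - 1/2) + (2*9*1 - 26) = -97*(-81/2) + (18 - 26) = 7857/2 - 8 = 7841/2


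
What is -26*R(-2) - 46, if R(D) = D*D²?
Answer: 162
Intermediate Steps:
R(D) = D³
-26*R(-2) - 46 = -26*(-2)³ - 46 = -26*(-8) - 46 = 208 - 46 = 162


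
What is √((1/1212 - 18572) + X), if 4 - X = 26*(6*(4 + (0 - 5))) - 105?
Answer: I*√6722989149/606 ≈ 135.3*I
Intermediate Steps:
X = 265 (X = 4 - (26*(6*(4 + (0 - 5))) - 105) = 4 - (26*(6*(4 - 5)) - 105) = 4 - (26*(6*(-1)) - 105) = 4 - (26*(-6) - 105) = 4 - (-156 - 105) = 4 - 1*(-261) = 4 + 261 = 265)
√((1/1212 - 18572) + X) = √((1/1212 - 18572) + 265) = √(-22509263/1212 + 265) = √(-22188083/1212) = I*√6722989149/606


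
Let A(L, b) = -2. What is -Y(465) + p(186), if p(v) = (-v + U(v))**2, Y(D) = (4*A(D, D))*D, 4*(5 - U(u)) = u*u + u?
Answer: 315183889/4 ≈ 7.8796e+7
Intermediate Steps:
U(u) = 5 - u/4 - u**2/4 (U(u) = 5 - (u*u + u)/4 = 5 - (u**2 + u)/4 = 5 - (u + u**2)/4 = 5 + (-u/4 - u**2/4) = 5 - u/4 - u**2/4)
Y(D) = -8*D (Y(D) = (4*(-2))*D = -8*D)
p(v) = (5 - 5*v/4 - v**2/4)**2 (p(v) = (-v + (5 - v/4 - v**2/4))**2 = (5 - 5*v/4 - v**2/4)**2)
-Y(465) + p(186) = -(-8)*465 + (-20 + 186**2 + 5*186)**2/16 = -1*(-3720) + (-20 + 34596 + 930)**2/16 = 3720 + (1/16)*35506**2 = 3720 + (1/16)*1260676036 = 3720 + 315169009/4 = 315183889/4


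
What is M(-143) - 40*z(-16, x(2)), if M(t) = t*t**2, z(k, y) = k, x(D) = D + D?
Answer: -2923567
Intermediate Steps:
x(D) = 2*D
M(t) = t**3
M(-143) - 40*z(-16, x(2)) = (-143)**3 - 40*(-16) = -2924207 + 640 = -2923567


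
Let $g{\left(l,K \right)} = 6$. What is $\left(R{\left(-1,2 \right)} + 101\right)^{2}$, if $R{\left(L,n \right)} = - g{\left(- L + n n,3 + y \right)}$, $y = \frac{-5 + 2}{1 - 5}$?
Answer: $9025$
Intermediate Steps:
$y = \frac{3}{4}$ ($y = - \frac{3}{-4} = \left(-3\right) \left(- \frac{1}{4}\right) = \frac{3}{4} \approx 0.75$)
$R{\left(L,n \right)} = -6$ ($R{\left(L,n \right)} = \left(-1\right) 6 = -6$)
$\left(R{\left(-1,2 \right)} + 101\right)^{2} = \left(-6 + 101\right)^{2} = 95^{2} = 9025$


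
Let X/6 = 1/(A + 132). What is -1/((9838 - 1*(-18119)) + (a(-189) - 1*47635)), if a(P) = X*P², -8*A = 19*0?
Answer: 22/397195 ≈ 5.5388e-5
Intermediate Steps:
A = 0 (A = -19*0/8 = -⅛*0 = 0)
X = 1/22 (X = 6/(0 + 132) = 6/132 = 6*(1/132) = 1/22 ≈ 0.045455)
a(P) = P²/22
-1/((9838 - 1*(-18119)) + (a(-189) - 1*47635)) = -1/((9838 - 1*(-18119)) + ((1/22)*(-189)² - 1*47635)) = -1/((9838 + 18119) + ((1/22)*35721 - 47635)) = -1/(27957 + (35721/22 - 47635)) = -1/(27957 - 1012249/22) = -1/(-397195/22) = -1*(-22/397195) = 22/397195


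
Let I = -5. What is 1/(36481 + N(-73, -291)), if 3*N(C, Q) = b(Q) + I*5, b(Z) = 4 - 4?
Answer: 3/109418 ≈ 2.7418e-5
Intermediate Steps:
b(Z) = 0
N(C, Q) = -25/3 (N(C, Q) = (0 - 5*5)/3 = (0 - 25)/3 = (1/3)*(-25) = -25/3)
1/(36481 + N(-73, -291)) = 1/(36481 - 25/3) = 1/(109418/3) = 3/109418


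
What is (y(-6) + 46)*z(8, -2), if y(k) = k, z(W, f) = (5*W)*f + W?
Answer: -2880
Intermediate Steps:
z(W, f) = W + 5*W*f (z(W, f) = 5*W*f + W = W + 5*W*f)
(y(-6) + 46)*z(8, -2) = (-6 + 46)*(8*(1 + 5*(-2))) = 40*(8*(1 - 10)) = 40*(8*(-9)) = 40*(-72) = -2880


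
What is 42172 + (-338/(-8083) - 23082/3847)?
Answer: 340828116/8083 ≈ 42166.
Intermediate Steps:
42172 + (-338/(-8083) - 23082/3847) = 42172 + (-338*(-1/8083) - 23082*1/3847) = 42172 + (338/8083 - 6) = 42172 - 48160/8083 = 340828116/8083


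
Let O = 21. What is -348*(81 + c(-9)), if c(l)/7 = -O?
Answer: 22968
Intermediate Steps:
c(l) = -147 (c(l) = 7*(-1*21) = 7*(-21) = -147)
-348*(81 + c(-9)) = -348*(81 - 147) = -348*(-66) = 22968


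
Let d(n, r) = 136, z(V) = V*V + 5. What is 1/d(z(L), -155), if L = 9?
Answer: 1/136 ≈ 0.0073529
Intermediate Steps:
z(V) = 5 + V² (z(V) = V² + 5 = 5 + V²)
1/d(z(L), -155) = 1/136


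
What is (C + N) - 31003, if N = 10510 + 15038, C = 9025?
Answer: 3570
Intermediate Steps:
N = 25548
(C + N) - 31003 = (9025 + 25548) - 31003 = 34573 - 31003 = 3570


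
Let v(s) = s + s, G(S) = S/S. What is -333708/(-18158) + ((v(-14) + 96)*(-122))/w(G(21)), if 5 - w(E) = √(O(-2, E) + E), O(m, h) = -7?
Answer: 2*(-37242557*I + 83427*√6)/(9079*(√6 + 5*I)) ≈ -1319.7 - 655.51*I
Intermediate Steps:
G(S) = 1
w(E) = 5 - √(-7 + E)
v(s) = 2*s
-333708/(-18158) + ((v(-14) + 96)*(-122))/w(G(21)) = -333708/(-18158) + ((2*(-14) + 96)*(-122))/(5 - √(-7 + 1)) = -333708*(-1/18158) + ((-28 + 96)*(-122))/(5 - √(-6)) = 166854/9079 + (68*(-122))/(5 - I*√6) = 166854/9079 - 8296/(5 - I*√6)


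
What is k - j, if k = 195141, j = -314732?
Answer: 509873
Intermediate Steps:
k - j = 195141 - 1*(-314732) = 195141 + 314732 = 509873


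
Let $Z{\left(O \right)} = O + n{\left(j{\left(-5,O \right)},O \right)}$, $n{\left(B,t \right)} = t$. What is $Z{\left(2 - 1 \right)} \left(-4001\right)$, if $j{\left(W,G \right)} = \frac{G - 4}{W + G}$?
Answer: $-8002$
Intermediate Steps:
$j{\left(W,G \right)} = \frac{-4 + G}{G + W}$
$Z{\left(O \right)} = 2 O$ ($Z{\left(O \right)} = O + O = 2 O$)
$Z{\left(2 - 1 \right)} \left(-4001\right) = 2 \left(2 - 1\right) \left(-4001\right) = 2 \cdot 1 \left(-4001\right) = 2 \left(-4001\right) = -8002$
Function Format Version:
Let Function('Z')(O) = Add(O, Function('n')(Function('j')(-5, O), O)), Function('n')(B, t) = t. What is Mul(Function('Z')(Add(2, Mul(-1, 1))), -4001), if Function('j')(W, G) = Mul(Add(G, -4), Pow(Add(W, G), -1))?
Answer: -8002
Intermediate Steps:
Function('j')(W, G) = Mul(Pow(Add(G, W), -1), Add(-4, G)) (Function('j')(W, G) = Mul(Add(-4, G), Pow(Add(G, W), -1)) = Mul(Pow(Add(G, W), -1), Add(-4, G)))
Function('Z')(O) = Mul(2, O) (Function('Z')(O) = Add(O, O) = Mul(2, O))
Mul(Function('Z')(Add(2, Mul(-1, 1))), -4001) = Mul(Mul(2, Add(2, Mul(-1, 1))), -4001) = Mul(Mul(2, Add(2, -1)), -4001) = Mul(Mul(2, 1), -4001) = Mul(2, -4001) = -8002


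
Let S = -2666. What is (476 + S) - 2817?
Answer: -5007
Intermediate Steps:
(476 + S) - 2817 = (476 - 2666) - 2817 = -2190 - 2817 = -5007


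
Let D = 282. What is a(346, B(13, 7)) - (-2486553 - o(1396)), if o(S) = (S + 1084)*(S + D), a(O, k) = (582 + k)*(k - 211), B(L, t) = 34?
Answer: 6538961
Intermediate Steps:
a(O, k) = (-211 + k)*(582 + k) (a(O, k) = (582 + k)*(-211 + k) = (-211 + k)*(582 + k))
o(S) = (282 + S)*(1084 + S) (o(S) = (S + 1084)*(S + 282) = (1084 + S)*(282 + S) = (282 + S)*(1084 + S))
a(346, B(13, 7)) - (-2486553 - o(1396)) = (-122802 + 34**2 + 371*34) - (-2486553 - (305688 + 1396**2 + 1366*1396)) = (-122802 + 1156 + 12614) - (-2486553 - (305688 + 1948816 + 1906936)) = -109032 - (-2486553 - 1*4161440) = -109032 - (-2486553 - 4161440) = -109032 - 1*(-6647993) = -109032 + 6647993 = 6538961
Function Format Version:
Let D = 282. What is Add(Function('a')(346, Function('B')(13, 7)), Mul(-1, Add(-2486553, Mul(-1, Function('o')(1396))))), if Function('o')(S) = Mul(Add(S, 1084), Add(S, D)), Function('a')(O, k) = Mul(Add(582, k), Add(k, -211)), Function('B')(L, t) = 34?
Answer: 6538961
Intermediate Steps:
Function('a')(O, k) = Mul(Add(-211, k), Add(582, k)) (Function('a')(O, k) = Mul(Add(582, k), Add(-211, k)) = Mul(Add(-211, k), Add(582, k)))
Function('o')(S) = Mul(Add(282, S), Add(1084, S)) (Function('o')(S) = Mul(Add(S, 1084), Add(S, 282)) = Mul(Add(1084, S), Add(282, S)) = Mul(Add(282, S), Add(1084, S)))
Add(Function('a')(346, Function('B')(13, 7)), Mul(-1, Add(-2486553, Mul(-1, Function('o')(1396))))) = Add(Add(-122802, Pow(34, 2), Mul(371, 34)), Mul(-1, Add(-2486553, Mul(-1, Add(305688, Pow(1396, 2), Mul(1366, 1396)))))) = Add(Add(-122802, 1156, 12614), Mul(-1, Add(-2486553, Mul(-1, Add(305688, 1948816, 1906936))))) = Add(-109032, Mul(-1, Add(-2486553, Mul(-1, 4161440)))) = Add(-109032, Mul(-1, Add(-2486553, -4161440))) = Add(-109032, Mul(-1, -6647993)) = Add(-109032, 6647993) = 6538961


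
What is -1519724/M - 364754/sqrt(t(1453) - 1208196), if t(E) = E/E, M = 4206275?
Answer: -1519724/4206275 + 364754*I*sqrt(1208195)/1208195 ≈ -0.3613 + 331.84*I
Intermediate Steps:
t(E) = 1
-1519724/M - 364754/sqrt(t(1453) - 1208196) = -1519724/4206275 - 364754/sqrt(1 - 1208196) = -1519724*1/4206275 - 364754*(-I*sqrt(1208195)/1208195) = -1519724/4206275 - 364754*(-I*sqrt(1208195)/1208195) = -1519724/4206275 - (-364754)*I*sqrt(1208195)/1208195 = -1519724/4206275 + 364754*I*sqrt(1208195)/1208195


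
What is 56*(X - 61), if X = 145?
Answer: 4704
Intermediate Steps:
56*(X - 61) = 56*(145 - 61) = 56*84 = 4704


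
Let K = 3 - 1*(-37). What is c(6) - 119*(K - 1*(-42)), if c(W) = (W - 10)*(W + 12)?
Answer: -9830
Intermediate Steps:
c(W) = (-10 + W)*(12 + W)
K = 40 (K = 3 + 37 = 40)
c(6) - 119*(K - 1*(-42)) = (-120 + 6² + 2*6) - 119*(40 - 1*(-42)) = (-120 + 36 + 12) - 119*(40 + 42) = -72 - 119*82 = -72 - 9758 = -9830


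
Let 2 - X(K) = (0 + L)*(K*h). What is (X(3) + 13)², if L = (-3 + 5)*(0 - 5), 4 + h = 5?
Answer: 2025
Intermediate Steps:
h = 1 (h = -4 + 5 = 1)
L = -10 (L = 2*(-5) = -10)
X(K) = 2 + 10*K (X(K) = 2 - (0 - 10)*K*1 = 2 - (-10)*K = 2 + 10*K)
(X(3) + 13)² = ((2 + 10*3) + 13)² = ((2 + 30) + 13)² = (32 + 13)² = 45² = 2025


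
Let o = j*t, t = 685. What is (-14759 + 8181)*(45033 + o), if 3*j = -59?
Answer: -622831352/3 ≈ -2.0761e+8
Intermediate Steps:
j = -59/3 (j = (1/3)*(-59) = -59/3 ≈ -19.667)
o = -40415/3 (o = -59/3*685 = -40415/3 ≈ -13472.)
(-14759 + 8181)*(45033 + o) = (-14759 + 8181)*(45033 - 40415/3) = -6578*94684/3 = -622831352/3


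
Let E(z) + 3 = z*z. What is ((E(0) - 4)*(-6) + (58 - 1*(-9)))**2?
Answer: 11881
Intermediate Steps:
E(z) = -3 + z**2 (E(z) = -3 + z*z = -3 + z**2)
((E(0) - 4)*(-6) + (58 - 1*(-9)))**2 = (((-3 + 0**2) - 4)*(-6) + (58 - 1*(-9)))**2 = (((-3 + 0) - 4)*(-6) + (58 + 9))**2 = ((-3 - 4)*(-6) + 67)**2 = (-7*(-6) + 67)**2 = (42 + 67)**2 = 109**2 = 11881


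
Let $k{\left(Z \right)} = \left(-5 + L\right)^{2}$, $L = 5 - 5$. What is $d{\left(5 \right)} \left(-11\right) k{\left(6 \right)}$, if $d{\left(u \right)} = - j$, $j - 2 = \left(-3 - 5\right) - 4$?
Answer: $-2750$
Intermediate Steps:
$L = 0$ ($L = 5 - 5 = 0$)
$j = -10$ ($j = 2 - 12 = -10$)
$k{\left(Z \right)} = 25$ ($k{\left(Z \right)} = \left(-5 + 0\right)^{2} = \left(-5\right)^{2} = 25$)
$d{\left(u \right)} = 10$ ($d{\left(u \right)} = \left(-1\right) \left(-10\right) = 10$)
$d{\left(5 \right)} \left(-11\right) k{\left(6 \right)} = 10 \left(-11\right) 25 = \left(-110\right) 25 = -2750$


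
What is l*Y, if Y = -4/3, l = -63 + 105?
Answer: -56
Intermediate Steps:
l = 42
Y = -4/3 (Y = -4*1/3 = -4/3 ≈ -1.3333)
l*Y = 42*(-4/3) = -56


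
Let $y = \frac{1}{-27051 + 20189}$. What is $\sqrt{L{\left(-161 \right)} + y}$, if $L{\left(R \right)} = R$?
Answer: $\frac{37 i \sqrt{5537634}}{6862} \approx 12.689 i$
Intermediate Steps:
$y = - \frac{1}{6862}$ ($y = \frac{1}{-6862} = - \frac{1}{6862} \approx -0.00014573$)
$\sqrt{L{\left(-161 \right)} + y} = \sqrt{-161 - \frac{1}{6862}} = \sqrt{- \frac{1104783}{6862}} = \frac{37 i \sqrt{5537634}}{6862}$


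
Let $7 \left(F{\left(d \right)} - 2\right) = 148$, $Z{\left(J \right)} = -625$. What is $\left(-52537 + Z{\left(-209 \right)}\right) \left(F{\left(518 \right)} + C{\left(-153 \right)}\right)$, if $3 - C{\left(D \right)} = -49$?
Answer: $- \frac{27963212}{7} \approx -3.9947 \cdot 10^{6}$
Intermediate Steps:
$F{\left(d \right)} = \frac{162}{7}$ ($F{\left(d \right)} = 2 + \frac{1}{7} \cdot 148 = 2 + \frac{148}{7} = \frac{162}{7}$)
$C{\left(D \right)} = 52$ ($C{\left(D \right)} = 3 - -49 = 3 + 49 = 52$)
$\left(-52537 + Z{\left(-209 \right)}\right) \left(F{\left(518 \right)} + C{\left(-153 \right)}\right) = \left(-52537 - 625\right) \left(\frac{162}{7} + 52\right) = \left(-53162\right) \frac{526}{7} = - \frac{27963212}{7}$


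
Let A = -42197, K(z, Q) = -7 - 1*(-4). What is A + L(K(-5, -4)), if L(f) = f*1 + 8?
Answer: -42192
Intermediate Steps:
K(z, Q) = -3 (K(z, Q) = -7 + 4 = -3)
L(f) = 8 + f (L(f) = f + 8 = 8 + f)
A + L(K(-5, -4)) = -42197 + (8 - 3) = -42197 + 5 = -42192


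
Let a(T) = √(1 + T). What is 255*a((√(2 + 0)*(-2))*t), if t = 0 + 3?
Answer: 255*√(1 - 6*√2) ≈ 697.66*I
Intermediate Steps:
t = 3
255*a((√(2 + 0)*(-2))*t) = 255*√(1 + (√(2 + 0)*(-2))*3) = 255*√(1 + (√2*(-2))*3) = 255*√(1 - 2*√2*3) = 255*√(1 - 6*√2)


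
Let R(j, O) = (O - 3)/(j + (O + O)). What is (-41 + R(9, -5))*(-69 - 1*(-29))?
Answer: 1320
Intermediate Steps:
R(j, O) = (-3 + O)/(j + 2*O)
(-41 + R(9, -5))*(-69 - 1*(-29)) = (-41 + (-3 - 5)/(9 + 2*(-5)))*(-69 - 1*(-29)) = (-41 - 8/(9 - 10))*(-69 + 29) = (-41 - 8/(-1))*(-40) = (-41 - 1*(-8))*(-40) = (-41 + 8)*(-40) = -33*(-40) = 1320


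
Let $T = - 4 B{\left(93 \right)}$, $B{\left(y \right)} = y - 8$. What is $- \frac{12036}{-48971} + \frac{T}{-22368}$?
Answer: $\frac{71467847}{273845832} \approx 0.26098$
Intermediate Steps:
$B{\left(y \right)} = -8 + y$ ($B{\left(y \right)} = y - 8 = -8 + y$)
$T = -340$ ($T = - 4 \left(-8 + 93\right) = \left(-4\right) 85 = -340$)
$- \frac{12036}{-48971} + \frac{T}{-22368} = - \frac{12036}{-48971} - \frac{340}{-22368} = \left(-12036\right) \left(- \frac{1}{48971}\right) - - \frac{85}{5592} = \frac{12036}{48971} + \frac{85}{5592} = \frac{71467847}{273845832}$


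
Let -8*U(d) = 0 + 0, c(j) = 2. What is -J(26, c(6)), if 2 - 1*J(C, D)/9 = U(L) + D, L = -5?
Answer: 0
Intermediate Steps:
U(d) = 0 (U(d) = -(0 + 0)/8 = -⅛*0 = 0)
J(C, D) = 18 - 9*D (J(C, D) = 18 - 9*(0 + D) = 18 - 9*D)
-J(26, c(6)) = -(18 - 9*2) = -(18 - 18) = -1*0 = 0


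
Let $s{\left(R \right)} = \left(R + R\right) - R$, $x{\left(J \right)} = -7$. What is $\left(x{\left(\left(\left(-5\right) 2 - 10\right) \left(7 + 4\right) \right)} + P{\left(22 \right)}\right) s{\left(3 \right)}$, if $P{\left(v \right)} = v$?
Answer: $45$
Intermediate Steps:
$s{\left(R \right)} = R$ ($s{\left(R \right)} = 2 R - R = R$)
$\left(x{\left(\left(\left(-5\right) 2 - 10\right) \left(7 + 4\right) \right)} + P{\left(22 \right)}\right) s{\left(3 \right)} = \left(-7 + 22\right) 3 = 15 \cdot 3 = 45$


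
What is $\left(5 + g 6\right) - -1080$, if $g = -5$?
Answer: $1055$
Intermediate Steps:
$\left(5 + g 6\right) - -1080 = \left(5 - 30\right) - -1080 = \left(5 - 30\right) + 1080 = -25 + 1080 = 1055$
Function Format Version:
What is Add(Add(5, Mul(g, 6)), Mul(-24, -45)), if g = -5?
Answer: 1055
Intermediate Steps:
Add(Add(5, Mul(g, 6)), Mul(-24, -45)) = Add(Add(5, Mul(-5, 6)), Mul(-24, -45)) = Add(Add(5, -30), 1080) = Add(-25, 1080) = 1055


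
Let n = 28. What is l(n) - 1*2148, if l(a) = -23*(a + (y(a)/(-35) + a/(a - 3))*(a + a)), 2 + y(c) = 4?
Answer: -104024/25 ≈ -4161.0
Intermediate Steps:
y(c) = 2 (y(c) = -2 + 4 = 2)
l(a) = -23*a - 46*a*(-2/35 + a/(-3 + a)) (l(a) = -23*(a + (2/(-35) + a/(a - 3))*(a + a)) = -23*(a + (2*(-1/35) + a/(-3 + a))*(2*a)) = -23*(a + (-2/35 + a/(-3 + a))*(2*a)) = -23*(a + 2*a*(-2/35 + a/(-3 + a))) = -23*a - 46*a*(-2/35 + a/(-3 + a)))
l(n) - 1*2148 = (23/35)*28*(93 - 101*28)/(-3 + 28) - 1*2148 = (23/35)*28*(93 - 2828)/25 - 2148 = (23/35)*28*(1/25)*(-2735) - 2148 = -50324/25 - 2148 = -104024/25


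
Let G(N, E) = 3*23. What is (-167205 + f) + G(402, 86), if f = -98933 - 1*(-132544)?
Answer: -133525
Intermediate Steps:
G(N, E) = 69
f = 33611 (f = -98933 + 132544 = 33611)
(-167205 + f) + G(402, 86) = (-167205 + 33611) + 69 = -133594 + 69 = -133525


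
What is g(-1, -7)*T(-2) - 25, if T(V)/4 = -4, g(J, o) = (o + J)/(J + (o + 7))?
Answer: -153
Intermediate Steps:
g(J, o) = (J + o)/(7 + J + o) (g(J, o) = (J + o)/(J + (7 + o)) = (J + o)/(7 + J + o))
T(V) = -16 (T(V) = 4*(-4) = -16)
g(-1, -7)*T(-2) - 25 = ((-1 - 7)/(7 - 1 - 7))*(-16) - 25 = (-8/(-1))*(-16) - 25 = -1*(-8)*(-16) - 25 = 8*(-16) - 25 = -128 - 25 = -153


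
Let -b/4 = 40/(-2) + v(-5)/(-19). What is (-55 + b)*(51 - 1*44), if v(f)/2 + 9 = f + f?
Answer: 119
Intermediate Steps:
v(f) = -18 + 4*f (v(f) = -18 + 2*(f + f) = -18 + 2*(2*f) = -18 + 4*f)
b = 72 (b = -4*(40/(-2) + (-18 + 4*(-5))/(-19)) = -4*(40*(-½) + (-18 - 20)*(-1/19)) = -4*(-20 - 38*(-1/19)) = -4*(-20 + 2) = -4*(-18) = 72)
(-55 + b)*(51 - 1*44) = (-55 + 72)*(51 - 1*44) = 17*(51 - 44) = 17*7 = 119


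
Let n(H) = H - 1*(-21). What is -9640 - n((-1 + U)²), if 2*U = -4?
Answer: -9670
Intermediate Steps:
U = -2 (U = (½)*(-4) = -2)
n(H) = 21 + H (n(H) = H + 21 = 21 + H)
-9640 - n((-1 + U)²) = -9640 - (21 + (-1 - 2)²) = -9640 - (21 + (-3)²) = -9640 - (21 + 9) = -9640 - 1*30 = -9640 - 30 = -9670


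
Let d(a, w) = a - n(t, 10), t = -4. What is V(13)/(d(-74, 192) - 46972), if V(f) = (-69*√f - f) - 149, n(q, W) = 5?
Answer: 162/47051 + 69*√13/47051 ≈ 0.0087306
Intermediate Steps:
d(a, w) = -5 + a (d(a, w) = a - 1*5 = a - 5 = -5 + a)
V(f) = -149 - f - 69*√f (V(f) = (-f - 69*√f) - 149 = -149 - f - 69*√f)
V(13)/(d(-74, 192) - 46972) = (-149 - 1*13 - 69*√13)/((-5 - 74) - 46972) = (-149 - 13 - 69*√13)/(-79 - 46972) = (-162 - 69*√13)/(-47051) = (-162 - 69*√13)*(-1/47051) = 162/47051 + 69*√13/47051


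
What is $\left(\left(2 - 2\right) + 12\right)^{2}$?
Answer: $144$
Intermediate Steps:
$\left(\left(2 - 2\right) + 12\right)^{2} = \left(0 + 12\right)^{2} = 12^{2} = 144$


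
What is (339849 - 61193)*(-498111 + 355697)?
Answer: -39684515584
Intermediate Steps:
(339849 - 61193)*(-498111 + 355697) = 278656*(-142414) = -39684515584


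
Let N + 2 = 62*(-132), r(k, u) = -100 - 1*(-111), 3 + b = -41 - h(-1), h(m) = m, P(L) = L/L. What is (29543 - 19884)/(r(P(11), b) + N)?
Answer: -9659/8175 ≈ -1.1815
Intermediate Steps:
P(L) = 1
b = -43 (b = -3 + (-41 - 1*(-1)) = -3 + (-41 + 1) = -3 - 40 = -43)
r(k, u) = 11 (r(k, u) = -100 + 111 = 11)
N = -8186 (N = -2 + 62*(-132) = -2 - 8184 = -8186)
(29543 - 19884)/(r(P(11), b) + N) = (29543 - 19884)/(11 - 8186) = 9659/(-8175) = 9659*(-1/8175) = -9659/8175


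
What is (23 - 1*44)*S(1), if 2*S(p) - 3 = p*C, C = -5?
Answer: 21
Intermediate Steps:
S(p) = 3/2 - 5*p/2 (S(p) = 3/2 + (p*(-5))/2 = 3/2 + (-5*p)/2 = 3/2 - 5*p/2)
(23 - 1*44)*S(1) = (23 - 1*44)*(3/2 - 5/2*1) = (23 - 44)*(3/2 - 5/2) = -21*(-1) = 21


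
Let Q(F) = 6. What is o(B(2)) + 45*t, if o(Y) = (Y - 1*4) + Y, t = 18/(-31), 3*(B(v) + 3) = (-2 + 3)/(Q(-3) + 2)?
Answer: -13409/372 ≈ -36.046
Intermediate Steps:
B(v) = -71/24 (B(v) = -3 + ((-2 + 3)/(6 + 2))/3 = -3 + (1/8)/3 = -3 + (1*(⅛))/3 = -3 + (⅓)*(⅛) = -3 + 1/24 = -71/24)
t = -18/31 (t = 18*(-1/31) = -18/31 ≈ -0.58065)
o(Y) = -4 + 2*Y (o(Y) = (Y - 4) + Y = (-4 + Y) + Y = -4 + 2*Y)
o(B(2)) + 45*t = (-4 + 2*(-71/24)) + 45*(-18/31) = (-4 - 71/12) - 810/31 = -119/12 - 810/31 = -13409/372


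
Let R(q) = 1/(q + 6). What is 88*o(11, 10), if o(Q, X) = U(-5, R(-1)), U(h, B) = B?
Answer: 88/5 ≈ 17.600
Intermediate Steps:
R(q) = 1/(6 + q)
o(Q, X) = 1/5 (o(Q, X) = 1/(6 - 1) = 1/5)
88*o(11, 10) = 88*(1/5) = 88/5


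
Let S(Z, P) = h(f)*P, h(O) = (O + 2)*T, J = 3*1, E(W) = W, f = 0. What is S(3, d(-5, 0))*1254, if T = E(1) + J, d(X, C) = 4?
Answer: 40128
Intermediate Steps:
J = 3
T = 4 (T = 1 + 3 = 4)
h(O) = 8 + 4*O (h(O) = (O + 2)*4 = (2 + O)*4 = 8 + 4*O)
S(Z, P) = 8*P (S(Z, P) = (8 + 4*0)*P = (8 + 0)*P = 8*P)
S(3, d(-5, 0))*1254 = (8*4)*1254 = 32*1254 = 40128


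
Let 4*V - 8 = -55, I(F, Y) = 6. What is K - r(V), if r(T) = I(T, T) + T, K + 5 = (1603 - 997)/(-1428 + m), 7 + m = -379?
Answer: 1509/3628 ≈ 0.41593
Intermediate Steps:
m = -386 (m = -7 - 379 = -386)
K = -4838/907 (K = -5 + (1603 - 997)/(-1428 - 386) = -5 + 606/(-1814) = -5 + 606*(-1/1814) = -5 - 303/907 = -4838/907 ≈ -5.3341)
V = -47/4 (V = 2 + (¼)*(-55) = 2 - 55/4 = -47/4 ≈ -11.750)
r(T) = 6 + T
K - r(V) = -4838/907 - (6 - 47/4) = -4838/907 - 1*(-23/4) = -4838/907 + 23/4 = 1509/3628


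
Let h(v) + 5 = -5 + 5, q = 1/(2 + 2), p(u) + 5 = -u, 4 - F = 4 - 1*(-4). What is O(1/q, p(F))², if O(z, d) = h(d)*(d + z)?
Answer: 225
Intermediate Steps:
F = -4 (F = 4 - (4 - 1*(-4)) = 4 - (4 + 4) = 4 - 1*8 = 4 - 8 = -4)
p(u) = -5 - u
q = ¼ (q = 1/4 = ¼ ≈ 0.25000)
h(v) = -5 (h(v) = -5 + (-5 + 5) = -5 + 0 = -5)
O(z, d) = -5*d - 5*z (O(z, d) = -5*(d + z) = -5*d - 5*z)
O(1/q, p(F))² = (-5*(-5 - 1*(-4)) - 5/¼)² = (-5*(-5 + 4) - 5*4)² = (-5*(-1) - 20)² = (5 - 20)² = (-15)² = 225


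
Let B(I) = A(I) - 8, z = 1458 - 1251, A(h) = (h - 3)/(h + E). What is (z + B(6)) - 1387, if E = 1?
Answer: -8313/7 ≈ -1187.6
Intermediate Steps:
A(h) = (-3 + h)/(1 + h) (A(h) = (h - 3)/(h + 1) = (-3 + h)/(1 + h))
z = 207
B(I) = -8 + (-3 + I)/(1 + I) (B(I) = (-3 + I)/(1 + I) - 8 = -8 + (-3 + I)/(1 + I))
(z + B(6)) - 1387 = (207 + (-11 - 7*6)/(1 + 6)) - 1387 = (207 + (-11 - 42)/7) - 1387 = (207 + (1/7)*(-53)) - 1387 = (207 - 53/7) - 1387 = 1396/7 - 1387 = -8313/7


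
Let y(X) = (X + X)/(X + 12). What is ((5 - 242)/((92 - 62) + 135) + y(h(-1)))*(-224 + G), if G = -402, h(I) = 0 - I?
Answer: 574042/715 ≈ 802.86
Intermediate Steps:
h(I) = -I
y(X) = 2*X/(12 + X) (y(X) = (2*X)/(12 + X) = 2*X/(12 + X))
((5 - 242)/((92 - 62) + 135) + y(h(-1)))*(-224 + G) = ((5 - 242)/((92 - 62) + 135) + 2*(-1*(-1))/(12 - 1*(-1)))*(-224 - 402) = (-237/(30 + 135) + 2*1/(12 + 1))*(-626) = (-237/165 + 2*1/13)*(-626) = (-237*1/165 + 2*1*(1/13))*(-626) = (-79/55 + 2/13)*(-626) = -917/715*(-626) = 574042/715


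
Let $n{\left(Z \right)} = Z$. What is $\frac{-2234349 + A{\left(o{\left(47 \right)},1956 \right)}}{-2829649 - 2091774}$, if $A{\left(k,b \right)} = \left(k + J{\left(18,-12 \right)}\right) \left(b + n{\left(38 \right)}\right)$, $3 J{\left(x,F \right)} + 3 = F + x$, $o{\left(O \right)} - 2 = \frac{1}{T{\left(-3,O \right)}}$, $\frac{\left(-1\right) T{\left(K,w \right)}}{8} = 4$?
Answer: $\frac{35654869}{78742768} \approx 0.4528$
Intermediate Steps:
$T{\left(K,w \right)} = -32$ ($T{\left(K,w \right)} = \left(-8\right) 4 = -32$)
$o{\left(O \right)} = \frac{63}{32}$ ($o{\left(O \right)} = 2 + \frac{1}{-32} = 2 - \frac{1}{32} = \frac{63}{32}$)
$J{\left(x,F \right)} = -1 + \frac{F}{3} + \frac{x}{3}$ ($J{\left(x,F \right)} = -1 + \frac{F + x}{3} = -1 + \left(\frac{F}{3} + \frac{x}{3}\right) = -1 + \frac{F}{3} + \frac{x}{3}$)
$A{\left(k,b \right)} = \left(1 + k\right) \left(38 + b\right)$ ($A{\left(k,b \right)} = \left(k + \left(-1 + \frac{1}{3} \left(-12\right) + \frac{1}{3} \cdot 18\right)\right) \left(b + 38\right) = \left(k - -1\right) \left(38 + b\right) = \left(k + 1\right) \left(38 + b\right) = \left(1 + k\right) \left(38 + b\right)$)
$\frac{-2234349 + A{\left(o{\left(47 \right)},1956 \right)}}{-2829649 - 2091774} = \frac{-2234349 + \left(38 + 1956 + 38 \cdot \frac{63}{32} + 1956 \cdot \frac{63}{32}\right)}{-2829649 - 2091774} = \frac{-2234349 + \left(38 + 1956 + \frac{1197}{16} + \frac{30807}{8}\right)}{-4921423} = \left(-2234349 + \frac{94715}{16}\right) \left(- \frac{1}{4921423}\right) = \left(- \frac{35654869}{16}\right) \left(- \frac{1}{4921423}\right) = \frac{35654869}{78742768}$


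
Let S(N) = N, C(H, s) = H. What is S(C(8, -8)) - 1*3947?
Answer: -3939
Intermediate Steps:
S(C(8, -8)) - 1*3947 = 8 - 1*3947 = 8 - 3947 = -3939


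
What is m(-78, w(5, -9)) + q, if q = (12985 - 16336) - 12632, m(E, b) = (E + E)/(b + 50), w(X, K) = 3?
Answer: -847255/53 ≈ -15986.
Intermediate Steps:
m(E, b) = 2*E/(50 + b) (m(E, b) = (2*E)/(50 + b) = 2*E/(50 + b))
q = -15983 (q = -3351 - 12632 = -15983)
m(-78, w(5, -9)) + q = 2*(-78)/(50 + 3) - 15983 = 2*(-78)/53 - 15983 = 2*(-78)*(1/53) - 15983 = -156/53 - 15983 = -847255/53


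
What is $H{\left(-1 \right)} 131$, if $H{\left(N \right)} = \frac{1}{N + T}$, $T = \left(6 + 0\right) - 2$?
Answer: $\frac{131}{3} \approx 43.667$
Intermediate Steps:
$T = 4$ ($T = 6 - 2 = 4$)
$H{\left(N \right)} = \frac{1}{4 + N}$ ($H{\left(N \right)} = \frac{1}{N + 4} = \frac{1}{4 + N}$)
$H{\left(-1 \right)} 131 = \frac{1}{4 - 1} \cdot 131 = \frac{1}{3} \cdot 131 = \frac{131}{3}$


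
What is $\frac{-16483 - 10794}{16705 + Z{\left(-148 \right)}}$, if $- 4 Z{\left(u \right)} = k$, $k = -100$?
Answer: $- \frac{27277}{16730} \approx -1.6304$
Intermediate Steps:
$Z{\left(u \right)} = 25$ ($Z{\left(u \right)} = \left(- \frac{1}{4}\right) \left(-100\right) = 25$)
$\frac{-16483 - 10794}{16705 + Z{\left(-148 \right)}} = \frac{-16483 - 10794}{16705 + 25} = - \frac{27277}{16730}$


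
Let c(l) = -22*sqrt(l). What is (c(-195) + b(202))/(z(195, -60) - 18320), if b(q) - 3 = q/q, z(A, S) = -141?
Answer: -4/18461 + 22*I*sqrt(195)/18461 ≈ -0.00021667 + 0.016641*I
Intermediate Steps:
b(q) = 4 (b(q) = 3 + q/q = 3 + 1 = 4)
(c(-195) + b(202))/(z(195, -60) - 18320) = (-22*I*sqrt(195) + 4)/(-141 - 18320) = (-22*I*sqrt(195) + 4)/(-18461) = (-22*I*sqrt(195) + 4)*(-1/18461) = (4 - 22*I*sqrt(195))*(-1/18461) = -4/18461 + 22*I*sqrt(195)/18461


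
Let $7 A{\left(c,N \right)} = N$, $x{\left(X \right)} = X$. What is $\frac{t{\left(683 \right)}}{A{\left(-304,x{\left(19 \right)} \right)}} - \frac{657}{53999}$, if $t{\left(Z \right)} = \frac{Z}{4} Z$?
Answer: $\frac{176329526645}{4103924} \approx 42966.0$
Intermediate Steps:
$A{\left(c,N \right)} = \frac{N}{7}$
$t{\left(Z \right)} = \frac{Z^{2}}{4}$ ($t{\left(Z \right)} = \frac{Z}{4} Z = \frac{Z^{2}}{4}$)
$\frac{t{\left(683 \right)}}{A{\left(-304,x{\left(19 \right)} \right)}} - \frac{657}{53999} = \frac{\frac{1}{4} \cdot 683^{2}}{\frac{1}{7} \cdot 19} - \frac{657}{53999} = \frac{\frac{1}{4} \cdot 466489}{\frac{19}{7}} - \frac{657}{53999} = \frac{466489}{4} \cdot \frac{7}{19} - \frac{657}{53999} = \frac{3265423}{76} - \frac{657}{53999} = \frac{176329526645}{4103924}$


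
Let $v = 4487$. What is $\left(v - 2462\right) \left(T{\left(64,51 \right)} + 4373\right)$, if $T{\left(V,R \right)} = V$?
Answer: $8984925$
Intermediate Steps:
$\left(v - 2462\right) \left(T{\left(64,51 \right)} + 4373\right) = \left(4487 - 2462\right) \left(64 + 4373\right) = 2025 \cdot 4437 = 8984925$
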